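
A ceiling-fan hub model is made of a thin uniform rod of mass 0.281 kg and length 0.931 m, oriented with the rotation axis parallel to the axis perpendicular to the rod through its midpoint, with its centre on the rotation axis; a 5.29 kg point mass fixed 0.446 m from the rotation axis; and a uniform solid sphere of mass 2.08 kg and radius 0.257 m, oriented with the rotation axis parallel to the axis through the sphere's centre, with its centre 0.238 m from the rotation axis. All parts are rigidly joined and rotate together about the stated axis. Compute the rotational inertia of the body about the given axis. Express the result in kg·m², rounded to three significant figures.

1.25

Thin rod: I_cm = (1/12)ML² = (1/12)(0.281)(0.931)² = 0.020297 kg·m²; axis through the centre, so I = 0.020297 kg·m².
Point mass: I_cm = 0; centre at d = 0.446 m, so I = I_cm + Md² gives I = 0 + (5.29)(0.446)² = 1.0523 kg·m².
Solid sphere: I_cm = (2/5)MR² = (2/5)(2.08)(0.257)² = 0.054953 kg·m²; centre at d = 0.238 m, so I = I_cm + Md² gives I = 0.054953 + (2.08)(0.238)² = 0.17277 kg·m².
Total I = 0.020297 + 1.0523 + 0.17277 = 1.2453 kg·m².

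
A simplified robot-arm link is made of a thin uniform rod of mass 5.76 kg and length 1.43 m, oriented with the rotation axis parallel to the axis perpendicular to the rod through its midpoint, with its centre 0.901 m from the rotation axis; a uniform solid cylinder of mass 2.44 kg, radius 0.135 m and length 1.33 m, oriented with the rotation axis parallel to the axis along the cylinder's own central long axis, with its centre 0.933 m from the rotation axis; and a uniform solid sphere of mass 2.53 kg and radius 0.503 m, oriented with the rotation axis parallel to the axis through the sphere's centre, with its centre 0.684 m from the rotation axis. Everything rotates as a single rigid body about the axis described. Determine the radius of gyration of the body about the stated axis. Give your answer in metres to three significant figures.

0.928

Thin rod: I_cm = (1/12)ML² = (1/12)(5.76)(1.43)² = 0.98155 kg m²; centre at d = 0.901 m, so I = I_cm + Md² gives I = 0.98155 + (5.76)(0.901)² = 5.6575 kg m².
Solid cylinder: I_cm = (1/2)MR² = (1/2)(2.44)(0.135)² = 0.022235 kg m²; centre at d = 0.933 m, so I = I_cm + Md² gives I = 0.022235 + (2.44)(0.933)² = 2.1462 kg m².
Solid sphere: I_cm = (2/5)MR² = (2/5)(2.53)(0.503)² = 0.25605 kg m²; centre at d = 0.684 m, so I = I_cm + Md² gives I = 0.25605 + (2.53)(0.684)² = 1.4397 kg m².
Total I = 9.2435 kg m²; total mass M = 10.73 kg.
k = √(I/M) = √(9.2435/10.73) = 0.92815 m.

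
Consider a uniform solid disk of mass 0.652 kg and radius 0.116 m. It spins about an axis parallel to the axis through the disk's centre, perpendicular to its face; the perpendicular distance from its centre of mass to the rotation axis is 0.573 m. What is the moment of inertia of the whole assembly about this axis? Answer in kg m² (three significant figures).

I_cm = (1/2)MR² = (1/2)(0.652)(0.116)² = 0.0043867 kg m²; centre at d = 0.573 m, so I = I_cm + Md² gives I = 0.0043867 + (0.652)(0.573)² = 0.21846 kg m².

0.218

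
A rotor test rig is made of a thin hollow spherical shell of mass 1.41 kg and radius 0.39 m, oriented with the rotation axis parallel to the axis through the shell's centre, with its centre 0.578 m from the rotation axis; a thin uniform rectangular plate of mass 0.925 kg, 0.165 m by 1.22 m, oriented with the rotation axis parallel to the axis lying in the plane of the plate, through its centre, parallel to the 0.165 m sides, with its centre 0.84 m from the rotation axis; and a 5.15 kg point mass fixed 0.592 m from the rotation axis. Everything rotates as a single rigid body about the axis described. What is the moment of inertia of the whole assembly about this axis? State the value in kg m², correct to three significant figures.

Spherical shell: I_cm = (2/3)MR² = (2/3)(1.41)(0.39)² = 0.14297 kg m²; centre at d = 0.578 m, so the parallel axis theorem gives I = 0.14297 + (1.41)(0.578)² = 0.61403 kg m².
Rectangular plate: I_cm = (1/12)Mb² = (1/12)(0.925)(1.22)² = 0.11473 kg m²; centre at d = 0.84 m, so the parallel axis theorem gives I = 0.11473 + (0.925)(0.84)² = 0.76741 kg m².
Point mass: I_cm = 0; centre at d = 0.592 m, so the parallel axis theorem gives I = 0 + (5.15)(0.592)² = 1.8049 kg m².
Total I = 0.61403 + 0.76741 + 1.8049 = 3.1863 kg m².

3.19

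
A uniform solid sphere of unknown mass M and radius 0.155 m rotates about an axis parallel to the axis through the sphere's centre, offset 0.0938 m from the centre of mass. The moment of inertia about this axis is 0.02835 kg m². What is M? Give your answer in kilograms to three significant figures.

I = I_cm + Md² = (2/5)MR² + Md² = M·[0.4·(0.155)² + (0.0938)²] = M·0.018408.
So M = 0.02835 / 0.018408 = 1.5401 kg.

1.54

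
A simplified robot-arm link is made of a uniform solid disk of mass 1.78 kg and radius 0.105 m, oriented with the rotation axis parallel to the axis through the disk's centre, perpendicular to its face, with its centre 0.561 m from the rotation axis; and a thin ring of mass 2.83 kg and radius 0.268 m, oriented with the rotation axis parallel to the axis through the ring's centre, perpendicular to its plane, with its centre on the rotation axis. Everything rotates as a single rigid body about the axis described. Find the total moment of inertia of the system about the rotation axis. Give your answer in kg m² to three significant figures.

0.773

Solid disk: I_cm = (1/2)MR² = (1/2)(1.78)(0.105)² = 0.0098122 kg m²; centre at d = 0.561 m, so the parallel axis theorem gives I = 0.0098122 + (1.78)(0.561)² = 0.57002 kg m².
Thin ring: I_cm = MR² = (2.83)(0.268)² = 0.20326 kg m²; axis through the centre, so I = 0.20326 kg m².
Total I = 0.57002 + 0.20326 = 0.77328 kg m².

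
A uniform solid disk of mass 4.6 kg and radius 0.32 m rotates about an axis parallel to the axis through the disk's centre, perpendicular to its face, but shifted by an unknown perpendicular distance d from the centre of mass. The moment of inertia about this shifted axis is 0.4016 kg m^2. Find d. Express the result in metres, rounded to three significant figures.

0.190

About the centre-of-mass axis, I_cm = (1/2)MR² = (1/2)(4.6)(0.32)² = 0.23552 kg m^2.
Parallel axis theorem: I = I_cm + Md², so Md² = 0.4016 − 0.23552 = 0.16608 kg m^2.
d = √(0.16608 / 4.6) = 0.19001 m.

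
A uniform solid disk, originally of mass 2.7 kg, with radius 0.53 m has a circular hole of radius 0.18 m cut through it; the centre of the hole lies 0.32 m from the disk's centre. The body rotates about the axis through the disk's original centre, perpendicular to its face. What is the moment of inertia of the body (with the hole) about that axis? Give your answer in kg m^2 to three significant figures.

Unpierced body about its centre: I₀ = (1/2)MR² = (1/2)(2.7)(0.53)² = 0.37922 kg m^2.
The removed disk has mass m = M·(r/R)² = (2.7)(0.18/0.53)² = 0.31143 kg (same uniform areal density).
Its moment of inertia about the rotation axis (parallel-axis theorem): I_hole = (1/2)mr² + md² = (1/2)(0.31143)(0.18)² + (0.31143)(0.32)² = 0.036935 kg m^2.
Treating the hole as negative mass, I = I₀ − I_hole = 0.37922 − 0.036935 = 0.34228 kg m^2.

0.342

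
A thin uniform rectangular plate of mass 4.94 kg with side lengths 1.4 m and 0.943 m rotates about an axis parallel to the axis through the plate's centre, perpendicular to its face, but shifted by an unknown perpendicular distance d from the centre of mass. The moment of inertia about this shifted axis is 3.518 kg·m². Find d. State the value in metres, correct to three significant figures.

0.689

About the centre-of-mass axis, I_cm = (1/12)M(a²+b²) = (1/12)(4.94)[(1.4)² + (0.943)²] = 1.1729 kg·m².
Parallel axis theorem: I = I_cm + Md², so Md² = 3.518 − 1.1729 = 2.3451 kg·m².
d = √(2.3451 / 4.94) = 0.68899 m.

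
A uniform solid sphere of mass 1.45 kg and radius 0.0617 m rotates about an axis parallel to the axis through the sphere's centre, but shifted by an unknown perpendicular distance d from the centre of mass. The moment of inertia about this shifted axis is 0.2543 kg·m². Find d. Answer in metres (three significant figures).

0.417

About the centre-of-mass axis, I_cm = (2/5)MR² = (2/5)(1.45)(0.0617)² = 0.002208 kg·m².
Parallel axis theorem: I = I_cm + Md², so Md² = 0.2543 − 0.002208 = 0.25209 kg·m².
d = √(0.25209 / 1.45) = 0.41696 m.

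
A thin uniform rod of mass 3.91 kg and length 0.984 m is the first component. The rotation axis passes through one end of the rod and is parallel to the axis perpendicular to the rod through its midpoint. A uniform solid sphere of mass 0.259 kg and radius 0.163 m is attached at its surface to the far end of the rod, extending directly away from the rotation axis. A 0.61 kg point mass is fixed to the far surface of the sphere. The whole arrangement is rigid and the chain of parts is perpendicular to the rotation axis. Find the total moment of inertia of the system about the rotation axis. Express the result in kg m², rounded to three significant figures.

Thin rod: I_cm = (1/12)ML² = (1/12)(3.91)(0.984)² = 0.31549 kg m²; centre at d = 0.492 m, so the parallel axis theorem gives I = 0.31549 + (3.91)(0.492)² = 1.262 kg m².
Solid sphere: I_cm = (2/5)MR² = (2/5)(0.259)(0.163)² = 0.0027525 kg m²; centre at d = 0.492 + 0.492 + 0.163 = 1.147 m, so the parallel axis theorem gives I = 0.0027525 + (0.259)(1.147)² = 0.3435 kg m².
Point mass: I_cm = 0; centre at d = 0.492 + 0.492 + 0.163 + 0.163 = 1.31 m, so the parallel axis theorem gives I = 0 + (0.61)(1.31)² = 1.0468 kg m².
Total I = 1.262 + 0.3435 + 1.0468 = 2.6523 kg m².

2.65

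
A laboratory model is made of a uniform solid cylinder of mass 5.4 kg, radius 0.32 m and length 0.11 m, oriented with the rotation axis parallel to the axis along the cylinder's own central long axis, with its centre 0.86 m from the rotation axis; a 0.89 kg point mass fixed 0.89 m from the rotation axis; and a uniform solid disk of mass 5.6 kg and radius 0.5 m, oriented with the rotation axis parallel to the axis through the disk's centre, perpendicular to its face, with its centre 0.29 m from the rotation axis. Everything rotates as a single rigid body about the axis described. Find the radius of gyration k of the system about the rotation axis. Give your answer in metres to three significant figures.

0.719

Solid cylinder: I_cm = (1/2)MR² = (1/2)(5.4)(0.32)² = 0.27648 kg·m²; centre at d = 0.86 m, so the parallel axis theorem gives I = 0.27648 + (5.4)(0.86)² = 4.2703 kg·m².
Point mass: I_cm = 0; centre at d = 0.89 m, so the parallel axis theorem gives I = 0 + (0.89)(0.89)² = 0.70497 kg·m².
Solid disk: I_cm = (1/2)MR² = (1/2)(5.6)(0.5)² = 0.7 kg·m²; centre at d = 0.29 m, so the parallel axis theorem gives I = 0.7 + (5.6)(0.29)² = 1.171 kg·m².
Total I = 6.1462 kg·m²; total mass M = 11.89 kg.
k = √(I/M) = √(6.1462/11.89) = 0.71898 m.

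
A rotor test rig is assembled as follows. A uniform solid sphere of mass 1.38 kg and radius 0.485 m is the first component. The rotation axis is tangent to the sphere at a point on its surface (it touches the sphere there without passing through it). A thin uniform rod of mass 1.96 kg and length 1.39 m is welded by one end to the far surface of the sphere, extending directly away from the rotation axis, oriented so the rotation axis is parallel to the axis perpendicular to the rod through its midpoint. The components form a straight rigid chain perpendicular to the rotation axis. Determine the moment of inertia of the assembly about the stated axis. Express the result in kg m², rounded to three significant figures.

Solid sphere: I_cm = (2/5)MR² = (2/5)(1.38)(0.485)² = 0.12984 kg m²; centre at d = 0.485 m, so the parallel axis theorem gives I = 0.12984 + (1.38)(0.485)² = 0.45445 kg m².
Thin rod: I_cm = (1/12)ML² = (1/12)(1.96)(1.39)² = 0.31558 kg m²; centre at d = 0.485 + 0.485 + 0.695 = 1.665 m, so the parallel axis theorem gives I = 0.31558 + (1.96)(1.665)² = 5.7491 kg m².
Total I = 0.45445 + 5.7491 = 6.2036 kg m².

6.20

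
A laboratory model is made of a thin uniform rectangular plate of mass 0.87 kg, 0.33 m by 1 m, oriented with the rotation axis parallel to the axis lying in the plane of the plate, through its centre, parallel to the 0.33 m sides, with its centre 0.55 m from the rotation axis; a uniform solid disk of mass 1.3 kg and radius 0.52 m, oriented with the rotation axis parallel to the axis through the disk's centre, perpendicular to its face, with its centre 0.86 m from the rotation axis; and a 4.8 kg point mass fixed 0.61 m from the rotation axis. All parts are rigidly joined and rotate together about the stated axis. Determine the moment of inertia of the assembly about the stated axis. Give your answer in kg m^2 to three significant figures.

3.26

Rectangular plate: I_cm = (1/12)Mb² = (1/12)(0.87)(1)² = 0.0725 kg m^2; centre at d = 0.55 m, so I = I_cm + Md² gives I = 0.0725 + (0.87)(0.55)² = 0.33568 kg m^2.
Solid disk: I_cm = (1/2)MR² = (1/2)(1.3)(0.52)² = 0.17576 kg m^2; centre at d = 0.86 m, so I = I_cm + Md² gives I = 0.17576 + (1.3)(0.86)² = 1.1372 kg m^2.
Point mass: I_cm = 0; centre at d = 0.61 m, so I = I_cm + Md² gives I = 0 + (4.8)(0.61)² = 1.7861 kg m^2.
Total I = 0.33568 + 1.1372 + 1.7861 = 3.259 kg m^2.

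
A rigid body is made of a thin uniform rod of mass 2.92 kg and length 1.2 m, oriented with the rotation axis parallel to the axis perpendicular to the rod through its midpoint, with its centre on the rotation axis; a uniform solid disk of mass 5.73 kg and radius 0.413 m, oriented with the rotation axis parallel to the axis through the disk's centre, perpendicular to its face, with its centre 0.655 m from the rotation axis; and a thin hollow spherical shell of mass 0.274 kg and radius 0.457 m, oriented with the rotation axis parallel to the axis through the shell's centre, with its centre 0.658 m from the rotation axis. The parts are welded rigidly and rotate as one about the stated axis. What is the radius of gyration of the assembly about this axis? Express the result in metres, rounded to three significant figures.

0.622

Thin rod: I_cm = (1/12)ML² = (1/12)(2.92)(1.2)² = 0.3504 kg m²; axis through the centre, so I = 0.3504 kg m².
Solid disk: I_cm = (1/2)MR² = (1/2)(5.73)(0.413)² = 0.48868 kg m²; centre at d = 0.655 m, so the parallel axis theorem gives I = 0.48868 + (5.73)(0.655)² = 2.947 kg m².
Spherical shell: I_cm = (2/3)MR² = (2/3)(0.274)(0.457)² = 0.03815 kg m²; centre at d = 0.658 m, so the parallel axis theorem gives I = 0.03815 + (0.274)(0.658)² = 0.15678 kg m².
Total I = 3.4542 kg m²; total mass M = 8.924 kg.
k = √(I/M) = √(3.4542/8.924) = 0.62215 m.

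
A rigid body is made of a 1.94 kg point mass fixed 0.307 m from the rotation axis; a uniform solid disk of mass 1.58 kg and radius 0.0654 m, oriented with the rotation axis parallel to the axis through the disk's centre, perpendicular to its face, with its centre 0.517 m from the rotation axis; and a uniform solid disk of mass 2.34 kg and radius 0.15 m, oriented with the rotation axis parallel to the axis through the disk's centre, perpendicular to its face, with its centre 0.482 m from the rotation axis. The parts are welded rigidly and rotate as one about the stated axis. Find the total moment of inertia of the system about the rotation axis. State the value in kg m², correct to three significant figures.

1.18

Point mass: I_cm = 0; centre at d = 0.307 m, so the parallel axis theorem gives I = 0 + (1.94)(0.307)² = 0.18284 kg m².
Solid disk: I_cm = (1/2)MR² = (1/2)(1.58)(0.0654)² = 0.003379 kg m²; centre at d = 0.517 m, so the parallel axis theorem gives I = 0.003379 + (1.58)(0.517)² = 0.4257 kg m².
Solid disk: I_cm = (1/2)MR² = (1/2)(2.34)(0.15)² = 0.026325 kg m²; centre at d = 0.482 m, so the parallel axis theorem gives I = 0.026325 + (2.34)(0.482)² = 0.56996 kg m².
Total I = 0.18284 + 0.4257 + 0.56996 = 1.1785 kg m².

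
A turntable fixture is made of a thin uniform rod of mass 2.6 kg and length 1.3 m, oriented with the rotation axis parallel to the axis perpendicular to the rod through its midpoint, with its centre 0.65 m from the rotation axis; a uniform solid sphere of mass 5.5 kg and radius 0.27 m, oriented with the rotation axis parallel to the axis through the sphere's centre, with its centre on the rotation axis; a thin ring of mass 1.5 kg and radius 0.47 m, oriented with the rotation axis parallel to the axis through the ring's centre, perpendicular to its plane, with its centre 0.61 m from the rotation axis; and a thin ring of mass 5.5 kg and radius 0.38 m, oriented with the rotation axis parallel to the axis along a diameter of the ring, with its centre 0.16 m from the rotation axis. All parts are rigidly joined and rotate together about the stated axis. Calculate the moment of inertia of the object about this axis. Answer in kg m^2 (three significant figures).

Thin rod: I_cm = (1/12)ML² = (1/12)(2.6)(1.3)² = 0.36617 kg m^2; centre at d = 0.65 m, so the parallel axis theorem gives I = 0.36617 + (2.6)(0.65)² = 1.4647 kg m^2.
Solid sphere: I_cm = (2/5)MR² = (2/5)(5.5)(0.27)² = 0.16038 kg m^2; axis through the centre, so I = 0.16038 kg m^2.
Thin ring: I_cm = MR² = (1.5)(0.47)² = 0.33135 kg m^2; centre at d = 0.61 m, so the parallel axis theorem gives I = 0.33135 + (1.5)(0.61)² = 0.8895 kg m^2.
Thin ring: I_cm = (1/2)MR² = (1/2)(5.5)(0.38)² = 0.3971 kg m^2; centre at d = 0.16 m, so the parallel axis theorem gives I = 0.3971 + (5.5)(0.16)² = 0.5379 kg m^2.
Total I = 1.4647 + 0.16038 + 0.8895 + 0.5379 = 3.0524 kg m^2.

3.05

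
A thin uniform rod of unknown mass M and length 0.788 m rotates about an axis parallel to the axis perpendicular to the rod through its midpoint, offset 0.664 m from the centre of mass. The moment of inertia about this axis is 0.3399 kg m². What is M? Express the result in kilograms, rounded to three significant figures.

0.690

I = I_cm + Md² = (1/12)ML² + Md² = M·[0.0833333·(0.788)² + (0.664)²] = M·0.49264.
So M = 0.3399 / 0.49264 = 0.68995 kg.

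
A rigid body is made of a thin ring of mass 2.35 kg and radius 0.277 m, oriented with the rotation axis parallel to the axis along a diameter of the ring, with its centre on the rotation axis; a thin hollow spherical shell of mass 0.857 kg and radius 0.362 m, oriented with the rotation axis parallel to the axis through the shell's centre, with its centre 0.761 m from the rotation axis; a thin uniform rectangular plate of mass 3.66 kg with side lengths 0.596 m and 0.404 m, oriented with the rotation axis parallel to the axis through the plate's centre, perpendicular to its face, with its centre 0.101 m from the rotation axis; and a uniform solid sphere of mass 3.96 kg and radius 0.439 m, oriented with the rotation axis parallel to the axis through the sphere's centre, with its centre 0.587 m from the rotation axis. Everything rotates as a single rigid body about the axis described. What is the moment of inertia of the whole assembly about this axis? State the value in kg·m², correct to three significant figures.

Thin ring: I_cm = (1/2)MR² = (1/2)(2.35)(0.277)² = 0.090157 kg·m²; axis through the centre, so I = 0.090157 kg·m².
Spherical shell: I_cm = (2/3)MR² = (2/3)(0.857)(0.362)² = 0.07487 kg·m²; centre at d = 0.761 m, so the parallel axis theorem gives I = 0.07487 + (0.857)(0.761)² = 0.57118 kg·m².
Rectangular plate: I_cm = (1/12)M(a²+b²) = (1/12)(3.66)[(0.596)² + (0.404)²] = 0.15812 kg·m²; centre at d = 0.101 m, so the parallel axis theorem gives I = 0.15812 + (3.66)(0.101)² = 0.19546 kg·m².
Solid sphere: I_cm = (2/5)MR² = (2/5)(3.96)(0.439)² = 0.30527 kg·m²; centre at d = 0.587 m, so the parallel axis theorem gives I = 0.30527 + (3.96)(0.587)² = 1.6698 kg·m².
Total I = 0.090157 + 0.57118 + 0.19546 + 1.6698 = 2.5266 kg·m².

2.53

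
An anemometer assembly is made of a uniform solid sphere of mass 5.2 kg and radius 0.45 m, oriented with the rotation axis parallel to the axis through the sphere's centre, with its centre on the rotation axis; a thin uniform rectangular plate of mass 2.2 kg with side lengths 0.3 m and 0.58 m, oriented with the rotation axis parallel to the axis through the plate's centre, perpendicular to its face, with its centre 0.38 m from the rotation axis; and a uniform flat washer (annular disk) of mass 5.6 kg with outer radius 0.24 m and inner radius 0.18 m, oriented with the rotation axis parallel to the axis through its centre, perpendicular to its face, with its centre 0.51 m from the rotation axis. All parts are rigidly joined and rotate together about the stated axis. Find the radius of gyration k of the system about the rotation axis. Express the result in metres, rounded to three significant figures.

Solid sphere: I_cm = (2/5)MR² = (2/5)(5.2)(0.45)² = 0.4212 kg m^2; axis through the centre, so I = 0.4212 kg m^2.
Rectangular plate: I_cm = (1/12)M(a²+b²) = (1/12)(2.2)[(0.3)² + (0.58)²] = 0.078173 kg m^2; centre at d = 0.38 m, so the parallel axis theorem gives I = 0.078173 + (2.2)(0.38)² = 0.39585 kg m^2.
Annular disk: I_cm = (1/2)M(R²+r²) = (1/2)(5.6)[(0.24)² + (0.18)²] = 0.252 kg m^2; centre at d = 0.51 m, so the parallel axis theorem gives I = 0.252 + (5.6)(0.51)² = 1.7086 kg m^2.
Total I = 2.5256 kg m^2; total mass M = 13 kg.
k = √(I/M) = √(2.5256/13) = 0.44077 m.

0.441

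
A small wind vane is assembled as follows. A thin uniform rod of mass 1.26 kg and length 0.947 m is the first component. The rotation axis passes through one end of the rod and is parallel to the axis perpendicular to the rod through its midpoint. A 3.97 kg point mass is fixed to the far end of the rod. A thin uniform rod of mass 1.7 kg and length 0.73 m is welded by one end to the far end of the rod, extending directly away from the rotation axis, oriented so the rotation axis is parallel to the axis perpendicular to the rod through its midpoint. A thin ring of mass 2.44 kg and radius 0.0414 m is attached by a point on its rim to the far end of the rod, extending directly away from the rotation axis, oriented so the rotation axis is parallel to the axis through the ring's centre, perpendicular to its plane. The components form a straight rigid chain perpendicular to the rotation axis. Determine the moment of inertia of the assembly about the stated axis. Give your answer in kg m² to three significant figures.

Thin rod: I_cm = (1/12)ML² = (1/12)(1.26)(0.947)² = 0.094165 kg m²; centre at d = 0.4735 m, so the parallel axis theorem gives I = 0.094165 + (1.26)(0.4735)² = 0.37666 kg m².
Point mass: I_cm = 0; centre at d = 0.4735 + 0.4735 = 0.947 m, so the parallel axis theorem gives I = 0 + (3.97)(0.947)² = 3.5603 kg m².
Thin rod: I_cm = (1/12)ML² = (1/12)(1.7)(0.73)² = 0.075494 kg m²; centre at d = 0.4735 + 0.4735 + 0.365 = 1.312 m, so the parallel axis theorem gives I = 0.075494 + (1.7)(1.312)² = 3.0018 kg m².
Thin ring: I_cm = MR² = (2.44)(0.0414)² = 0.0041821 kg m²; centre at d = 0.4735 + 0.4735 + 0.365 + 0.365 + 0.0414 = 1.7184 m, so the parallel axis theorem gives I = 0.0041821 + (2.44)(1.7184)² = 7.2093 kg m².
Total I = 0.37666 + 3.5603 + 3.0018 + 7.2093 = 14.148 kg m².

14.1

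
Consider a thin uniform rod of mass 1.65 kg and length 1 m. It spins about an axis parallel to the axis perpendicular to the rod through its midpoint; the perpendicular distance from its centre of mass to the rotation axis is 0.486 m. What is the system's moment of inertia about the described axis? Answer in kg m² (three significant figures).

I_cm = (1/12)ML² = (1/12)(1.65)(1)² = 0.1375 kg m²; centre at d = 0.486 m, so I = I_cm + Md² gives I = 0.1375 + (1.65)(0.486)² = 0.52722 kg m².

0.527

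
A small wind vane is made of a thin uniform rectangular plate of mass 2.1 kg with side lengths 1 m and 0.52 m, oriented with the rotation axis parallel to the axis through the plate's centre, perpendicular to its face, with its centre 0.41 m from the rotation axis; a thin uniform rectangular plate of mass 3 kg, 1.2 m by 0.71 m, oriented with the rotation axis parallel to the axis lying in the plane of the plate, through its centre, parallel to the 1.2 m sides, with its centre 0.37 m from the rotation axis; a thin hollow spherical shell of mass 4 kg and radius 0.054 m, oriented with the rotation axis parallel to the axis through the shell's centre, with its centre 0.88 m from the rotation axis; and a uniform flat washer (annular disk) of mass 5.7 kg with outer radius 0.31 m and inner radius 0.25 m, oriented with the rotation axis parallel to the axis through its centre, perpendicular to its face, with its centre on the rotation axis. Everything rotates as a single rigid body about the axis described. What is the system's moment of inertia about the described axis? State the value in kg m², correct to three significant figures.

4.67

Rectangular plate: I_cm = (1/12)M(a²+b²) = (1/12)(2.1)[(1)² + (0.52)²] = 0.22232 kg m²; centre at d = 0.41 m, so the parallel axis theorem gives I = 0.22232 + (2.1)(0.41)² = 0.57533 kg m².
Rectangular plate: I_cm = (1/12)Mb² = (1/12)(3)(0.71)² = 0.12602 kg m²; centre at d = 0.37 m, so the parallel axis theorem gives I = 0.12602 + (3)(0.37)² = 0.53672 kg m².
Spherical shell: I_cm = (2/3)MR² = (2/3)(4)(0.054)² = 0.007776 kg m²; centre at d = 0.88 m, so the parallel axis theorem gives I = 0.007776 + (4)(0.88)² = 3.1054 kg m².
Annular disk: I_cm = (1/2)M(R²+r²) = (1/2)(5.7)[(0.31)² + (0.25)²] = 0.45201 kg m²; axis through the centre, so I = 0.45201 kg m².
Total I = 0.57533 + 0.53672 + 3.1054 + 0.45201 = 4.6694 kg m².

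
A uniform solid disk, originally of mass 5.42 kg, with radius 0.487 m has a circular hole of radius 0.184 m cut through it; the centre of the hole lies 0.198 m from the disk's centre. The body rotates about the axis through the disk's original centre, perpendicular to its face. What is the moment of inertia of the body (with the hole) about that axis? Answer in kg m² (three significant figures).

Unpierced body about its centre: I₀ = (1/2)MR² = (1/2)(5.42)(0.487)² = 0.64273 kg m².
The removed disk has mass m = M·(r/R)² = (5.42)(0.184/0.487)² = 0.77371 kg (same uniform areal density).
Its moment of inertia about the rotation axis (parallel-axis theorem): I_hole = (1/2)mr² + md² = (1/2)(0.77371)(0.184)² + (0.77371)(0.198)² = 0.04343 kg m².
Treating the hole as negative mass, I = I₀ − I_hole = 0.64273 − 0.04343 = 0.5993 kg m².

0.599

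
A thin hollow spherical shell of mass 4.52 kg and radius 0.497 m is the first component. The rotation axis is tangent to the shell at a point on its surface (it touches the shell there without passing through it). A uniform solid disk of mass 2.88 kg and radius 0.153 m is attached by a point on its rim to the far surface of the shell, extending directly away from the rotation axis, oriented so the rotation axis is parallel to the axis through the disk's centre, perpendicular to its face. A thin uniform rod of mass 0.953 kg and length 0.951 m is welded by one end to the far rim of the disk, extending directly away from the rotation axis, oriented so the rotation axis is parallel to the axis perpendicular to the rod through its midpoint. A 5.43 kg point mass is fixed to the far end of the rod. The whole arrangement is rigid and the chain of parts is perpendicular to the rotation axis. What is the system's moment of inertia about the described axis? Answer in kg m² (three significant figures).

36.3

Spherical shell: I_cm = (2/3)MR² = (2/3)(4.52)(0.497)² = 0.74432 kg m²; centre at d = 0.497 m, so I = I_cm + Md² gives I = 0.74432 + (4.52)(0.497)² = 1.8608 kg m².
Solid disk: I_cm = (1/2)MR² = (1/2)(2.88)(0.153)² = 0.033709 kg m²; centre at d = 0.497 + 0.497 + 0.153 = 1.147 m, so I = I_cm + Md² gives I = 0.033709 + (2.88)(1.147)² = 3.8227 kg m².
Thin rod: I_cm = (1/12)ML² = (1/12)(0.953)(0.951)² = 0.071825 kg m²; centre at d = 0.497 + 0.497 + 0.153 + 0.153 + 0.4755 = 1.7755 m, so I = I_cm + Md² gives I = 0.071825 + (0.953)(1.7755)² = 3.0761 kg m².
Point mass: I_cm = 0; centre at d = 0.497 + 0.497 + 0.153 + 0.153 + 0.4755 + 0.4755 = 2.251 m, so I = I_cm + Md² gives I = 0 + (5.43)(2.251)² = 27.514 kg m².
Total I = 1.8608 + 3.8227 + 3.0761 + 27.514 = 36.273 kg m².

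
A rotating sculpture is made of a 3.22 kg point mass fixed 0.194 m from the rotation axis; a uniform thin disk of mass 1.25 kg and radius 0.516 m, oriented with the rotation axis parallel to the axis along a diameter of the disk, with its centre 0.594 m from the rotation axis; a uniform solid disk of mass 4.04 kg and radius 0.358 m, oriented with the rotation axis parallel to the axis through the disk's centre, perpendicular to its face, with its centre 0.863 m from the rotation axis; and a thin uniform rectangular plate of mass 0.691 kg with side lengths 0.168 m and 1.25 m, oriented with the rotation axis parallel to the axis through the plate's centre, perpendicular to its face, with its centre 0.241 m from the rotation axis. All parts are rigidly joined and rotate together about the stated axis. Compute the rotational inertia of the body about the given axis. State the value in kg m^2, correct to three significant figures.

Point mass: I_cm = 0; centre at d = 0.194 m, so I = I_cm + Md² gives I = 0 + (3.22)(0.194)² = 0.12119 kg m^2.
Thin disk: I_cm = (1/4)MR² = (1/4)(1.25)(0.516)² = 0.083205 kg m^2; centre at d = 0.594 m, so I = I_cm + Md² gives I = 0.083205 + (1.25)(0.594)² = 0.52425 kg m^2.
Solid disk: I_cm = (1/2)MR² = (1/2)(4.04)(0.358)² = 0.25889 kg m^2; centre at d = 0.863 m, so I = I_cm + Md² gives I = 0.25889 + (4.04)(0.863)² = 3.2678 kg m^2.
Rectangular plate: I_cm = (1/12)M(a²+b²) = (1/12)(0.691)[(0.168)² + (1.25)²] = 0.091599 kg m^2; centre at d = 0.241 m, so I = I_cm + Md² gives I = 0.091599 + (0.691)(0.241)² = 0.13173 kg m^2.
Total I = 0.12119 + 0.52425 + 3.2678 + 0.13173 = 4.0449 kg m^2.

4.04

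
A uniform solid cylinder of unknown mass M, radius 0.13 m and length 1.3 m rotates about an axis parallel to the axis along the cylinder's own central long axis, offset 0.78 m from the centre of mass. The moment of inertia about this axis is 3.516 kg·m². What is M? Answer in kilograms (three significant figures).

I = I_cm + Md² = (1/2)MR² + Md² = M·[0.5·(0.13)² + (0.78)²] = M·0.61685.
So M = 3.516 / 0.61685 = 5.6999 kg.

5.70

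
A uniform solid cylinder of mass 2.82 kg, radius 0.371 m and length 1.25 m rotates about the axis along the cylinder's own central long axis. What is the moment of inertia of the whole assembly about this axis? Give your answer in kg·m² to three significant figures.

I_cm = (1/2)MR² = (1/2)(2.82)(0.371)² = 0.19407 kg·m²; axis through the centre, so I = 0.19407 kg·m².

0.194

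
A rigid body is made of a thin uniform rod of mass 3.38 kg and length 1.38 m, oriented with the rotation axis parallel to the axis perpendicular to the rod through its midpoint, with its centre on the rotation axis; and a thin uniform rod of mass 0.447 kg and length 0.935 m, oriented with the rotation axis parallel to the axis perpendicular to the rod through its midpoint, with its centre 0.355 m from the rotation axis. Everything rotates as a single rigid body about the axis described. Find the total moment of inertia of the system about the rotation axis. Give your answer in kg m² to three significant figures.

0.625

Thin rod: I_cm = (1/12)ML² = (1/12)(3.38)(1.38)² = 0.53641 kg m²; axis through the centre, so I = 0.53641 kg m².
Thin rod: I_cm = (1/12)ML² = (1/12)(0.447)(0.935)² = 0.032565 kg m²; centre at d = 0.355 m, so I = I_cm + Md² gives I = 0.032565 + (0.447)(0.355)² = 0.088898 kg m².
Total I = 0.53641 + 0.088898 = 0.6253 kg m².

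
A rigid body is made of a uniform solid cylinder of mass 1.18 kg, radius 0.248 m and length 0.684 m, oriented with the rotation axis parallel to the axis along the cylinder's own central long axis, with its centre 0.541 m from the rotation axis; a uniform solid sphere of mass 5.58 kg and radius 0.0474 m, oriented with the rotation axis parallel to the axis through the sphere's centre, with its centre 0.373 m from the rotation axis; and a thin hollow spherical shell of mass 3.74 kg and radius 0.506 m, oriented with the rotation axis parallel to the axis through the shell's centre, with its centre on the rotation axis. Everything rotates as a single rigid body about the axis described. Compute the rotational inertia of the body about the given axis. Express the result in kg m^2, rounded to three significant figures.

1.80

Solid cylinder: I_cm = (1/2)MR² = (1/2)(1.18)(0.248)² = 0.036287 kg m^2; centre at d = 0.541 m, so I = I_cm + Md² gives I = 0.036287 + (1.18)(0.541)² = 0.38165 kg m^2.
Solid sphere: I_cm = (2/5)MR² = (2/5)(5.58)(0.0474)² = 0.0050148 kg m^2; centre at d = 0.373 m, so I = I_cm + Md² gives I = 0.0050148 + (5.58)(0.373)² = 0.78135 kg m^2.
Spherical shell: I_cm = (2/3)MR² = (2/3)(3.74)(0.506)² = 0.63838 kg m^2; axis through the centre, so I = 0.63838 kg m^2.
Total I = 0.38165 + 0.78135 + 0.63838 = 1.8014 kg m^2.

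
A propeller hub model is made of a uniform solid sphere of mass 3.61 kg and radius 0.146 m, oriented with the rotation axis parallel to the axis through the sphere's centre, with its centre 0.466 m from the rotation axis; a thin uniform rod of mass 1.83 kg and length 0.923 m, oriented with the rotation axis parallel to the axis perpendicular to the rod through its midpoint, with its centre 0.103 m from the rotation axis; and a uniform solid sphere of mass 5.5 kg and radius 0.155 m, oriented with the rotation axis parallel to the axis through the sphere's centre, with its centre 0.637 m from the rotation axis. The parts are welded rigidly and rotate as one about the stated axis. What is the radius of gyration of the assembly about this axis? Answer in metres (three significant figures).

0.545

Solid sphere: I_cm = (2/5)MR² = (2/5)(3.61)(0.146)² = 0.03078 kg·m²; centre at d = 0.466 m, so the parallel axis theorem gives I = 0.03078 + (3.61)(0.466)² = 0.81471 kg·m².
Thin rod: I_cm = (1/12)ML² = (1/12)(1.83)(0.923)² = 0.12992 kg·m²; centre at d = 0.103 m, so the parallel axis theorem gives I = 0.12992 + (1.83)(0.103)² = 0.14933 kg·m².
Solid sphere: I_cm = (2/5)MR² = (2/5)(5.5)(0.155)² = 0.052855 kg·m²; centre at d = 0.637 m, so the parallel axis theorem gives I = 0.052855 + (5.5)(0.637)² = 2.2846 kg·m².
Total I = 3.2486 kg·m²; total mass M = 10.94 kg.
k = √(I/M) = √(3.2486/10.94) = 0.54493 m.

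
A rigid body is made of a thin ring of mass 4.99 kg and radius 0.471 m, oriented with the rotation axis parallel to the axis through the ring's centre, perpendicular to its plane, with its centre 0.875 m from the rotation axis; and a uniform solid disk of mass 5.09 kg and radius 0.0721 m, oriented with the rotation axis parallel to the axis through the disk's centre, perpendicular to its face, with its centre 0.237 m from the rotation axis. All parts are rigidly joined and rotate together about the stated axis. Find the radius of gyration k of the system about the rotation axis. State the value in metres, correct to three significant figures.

0.720

Thin ring: I_cm = MR² = (4.99)(0.471)² = 1.107 kg m²; centre at d = 0.875 m, so the parallel axis theorem gives I = 1.107 + (4.99)(0.875)² = 4.9275 kg m².
Solid disk: I_cm = (1/2)MR² = (1/2)(5.09)(0.0721)² = 0.01323 kg m²; centre at d = 0.237 m, so the parallel axis theorem gives I = 0.01323 + (5.09)(0.237)² = 0.29913 kg m².
Total I = 5.2266 kg m²; total mass M = 10.08 kg.
k = √(I/M) = √(5.2266/10.08) = 0.72008 m.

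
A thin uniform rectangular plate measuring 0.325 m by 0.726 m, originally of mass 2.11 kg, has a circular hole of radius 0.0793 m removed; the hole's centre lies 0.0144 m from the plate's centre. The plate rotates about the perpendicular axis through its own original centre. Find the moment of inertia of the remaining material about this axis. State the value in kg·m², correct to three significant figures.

0.111

Unpierced body about its centre: I₀ = (1/12)M(a²+b²) = (1/12)(2.11)[(0.325)² + (0.726)²] = 0.11125 kg·m².
The removed disk has mass m = M·πr²/(ab) = (2.11)·π(0.0793)²/(0.325·0.726) = 0.17667 kg (same uniform areal density).
Its moment of inertia about the rotation axis (parallel-axis theorem): I_hole = (1/2)mr² + md² = (1/2)(0.17667)(0.0793)² + (0.17667)(0.0144)² = 0.00059212 kg·m².
Treating the hole as negative mass, I = I₀ − I_hole = 0.11125 − 0.00059212 = 0.11066 kg·m².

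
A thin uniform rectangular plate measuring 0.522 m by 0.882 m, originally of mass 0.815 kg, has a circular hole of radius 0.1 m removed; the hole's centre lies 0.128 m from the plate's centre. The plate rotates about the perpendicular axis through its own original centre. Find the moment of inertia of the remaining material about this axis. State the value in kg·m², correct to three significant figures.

Unpierced body about its centre: I₀ = (1/12)M(a²+b²) = (1/12)(0.815)[(0.522)² + (0.882)²] = 0.07134 kg·m².
The removed disk has mass m = M·πr²/(ab) = (0.815)·π(0.1)²/(0.522·0.882) = 0.055612 kg (same uniform areal density).
Its moment of inertia about the rotation axis (parallel-axis theorem): I_hole = (1/2)mr² + md² = (1/2)(0.055612)(0.1)² + (0.055612)(0.128)² = 0.0011892 kg·m².
Treating the hole as negative mass, I = I₀ − I_hole = 0.07134 − 0.0011892 = 0.070151 kg·m².

0.0702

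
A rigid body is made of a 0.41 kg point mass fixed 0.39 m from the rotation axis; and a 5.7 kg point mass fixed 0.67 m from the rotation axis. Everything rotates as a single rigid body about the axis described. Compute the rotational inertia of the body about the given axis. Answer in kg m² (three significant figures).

2.62

Point mass: I_cm = 0; centre at d = 0.39 m, so I = I_cm + Md² gives I = 0 + (0.41)(0.39)² = 0.062361 kg m².
Point mass: I_cm = 0; centre at d = 0.67 m, so I = I_cm + Md² gives I = 0 + (5.7)(0.67)² = 2.5587 kg m².
Total I = 0.062361 + 2.5587 = 2.6211 kg m².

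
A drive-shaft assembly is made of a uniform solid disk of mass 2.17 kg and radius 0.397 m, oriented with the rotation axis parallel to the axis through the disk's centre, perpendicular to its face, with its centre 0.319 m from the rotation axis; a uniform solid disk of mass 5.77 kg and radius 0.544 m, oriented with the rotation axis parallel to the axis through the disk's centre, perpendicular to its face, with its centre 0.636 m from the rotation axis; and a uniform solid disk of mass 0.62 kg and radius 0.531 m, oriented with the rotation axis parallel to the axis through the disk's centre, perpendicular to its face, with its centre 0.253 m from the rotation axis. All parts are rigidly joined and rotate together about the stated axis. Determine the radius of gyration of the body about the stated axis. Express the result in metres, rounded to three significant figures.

0.658

Solid disk: I_cm = (1/2)MR² = (1/2)(2.17)(0.397)² = 0.17101 kg m^2; centre at d = 0.319 m, so the parallel axis theorem gives I = 0.17101 + (2.17)(0.319)² = 0.39183 kg m^2.
Solid disk: I_cm = (1/2)MR² = (1/2)(5.77)(0.544)² = 0.85378 kg m^2; centre at d = 0.636 m, so the parallel axis theorem gives I = 0.85378 + (5.77)(0.636)² = 3.1877 kg m^2.
Solid disk: I_cm = (1/2)MR² = (1/2)(0.62)(0.531)² = 0.087408 kg m^2; centre at d = 0.253 m, so the parallel axis theorem gives I = 0.087408 + (0.62)(0.253)² = 0.12709 kg m^2.
Total I = 3.7066 kg m^2; total mass M = 8.56 kg.
k = √(I/M) = √(3.7066/8.56) = 0.65804 m.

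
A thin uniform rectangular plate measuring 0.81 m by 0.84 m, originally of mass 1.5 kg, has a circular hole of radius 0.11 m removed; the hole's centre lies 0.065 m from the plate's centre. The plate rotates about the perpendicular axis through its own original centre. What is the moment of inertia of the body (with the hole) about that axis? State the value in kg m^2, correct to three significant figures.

Unpierced body about its centre: I₀ = (1/12)M(a²+b²) = (1/12)(1.5)[(0.81)² + (0.84)²] = 0.17021 kg m^2.
The removed disk has mass m = M·πr²/(ab) = (1.5)·π(0.11)²/(0.81·0.84) = 0.083804 kg (same uniform areal density).
Its moment of inertia about the rotation axis (parallel-axis theorem): I_hole = (1/2)mr² + md² = (1/2)(0.083804)(0.11)² + (0.083804)(0.065)² = 0.00086108 kg m^2.
Treating the hole as negative mass, I = I₀ − I_hole = 0.17021 − 0.00086108 = 0.16935 kg m^2.

0.169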